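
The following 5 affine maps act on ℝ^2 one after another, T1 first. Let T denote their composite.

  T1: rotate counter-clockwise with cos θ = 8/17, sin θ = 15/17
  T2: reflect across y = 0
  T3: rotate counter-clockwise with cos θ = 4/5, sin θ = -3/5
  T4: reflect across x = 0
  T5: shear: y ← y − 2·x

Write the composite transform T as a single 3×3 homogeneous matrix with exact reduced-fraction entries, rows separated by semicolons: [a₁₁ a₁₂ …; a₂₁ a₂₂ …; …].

T = [13/85 84/85 0; -22/17 -31/17 0; 0 0 1]

T1 = [8/17 -15/17 0; 15/17 8/17 0; 0 0 1]
T2·T1 = [8/17 -15/17 0; -15/17 -8/17 0; 0 0 1]
T3·…·T1 = [-13/85 -84/85 0; -84/85 13/85 0; 0 0 1]
T4·…·T1 = [13/85 84/85 0; -84/85 13/85 0; 0 0 1]
T5·…·T1 = [13/85 84/85 0; -22/17 -31/17 0; 0 0 1]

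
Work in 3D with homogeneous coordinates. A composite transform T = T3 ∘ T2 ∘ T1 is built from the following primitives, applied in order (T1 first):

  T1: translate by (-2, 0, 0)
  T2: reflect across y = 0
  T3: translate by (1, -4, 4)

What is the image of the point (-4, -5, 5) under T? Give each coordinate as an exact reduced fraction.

T(p) = (-5, 1, 9)

T1 translate by (-2, 0, 0): (-4, -5, 5) → (-6, -5, 5)
T2 reflect across y = 0: (-6, -5, 5) → (-6, 5, 5)
T3 translate by (1, -4, 4): (-6, 5, 5) → (-5, 1, 9)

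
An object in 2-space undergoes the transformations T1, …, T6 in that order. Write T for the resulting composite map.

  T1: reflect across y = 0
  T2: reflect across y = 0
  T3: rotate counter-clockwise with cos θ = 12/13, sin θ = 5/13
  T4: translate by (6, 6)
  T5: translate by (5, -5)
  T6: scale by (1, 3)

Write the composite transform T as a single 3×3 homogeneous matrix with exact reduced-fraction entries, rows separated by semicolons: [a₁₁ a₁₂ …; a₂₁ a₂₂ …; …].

T1 = [1 0 0; 0 -1 0; 0 0 1]
T2·T1 = [1 0 0; 0 1 0; 0 0 1]
T3·…·T1 = [12/13 -5/13 0; 5/13 12/13 0; 0 0 1]
T4·…·T1 = [12/13 -5/13 6; 5/13 12/13 6; 0 0 1]
T5·…·T1 = [12/13 -5/13 11; 5/13 12/13 1; 0 0 1]
T6·…·T1 = [12/13 -5/13 11; 15/13 36/13 3; 0 0 1]

T = [12/13 -5/13 11; 15/13 36/13 3; 0 0 1]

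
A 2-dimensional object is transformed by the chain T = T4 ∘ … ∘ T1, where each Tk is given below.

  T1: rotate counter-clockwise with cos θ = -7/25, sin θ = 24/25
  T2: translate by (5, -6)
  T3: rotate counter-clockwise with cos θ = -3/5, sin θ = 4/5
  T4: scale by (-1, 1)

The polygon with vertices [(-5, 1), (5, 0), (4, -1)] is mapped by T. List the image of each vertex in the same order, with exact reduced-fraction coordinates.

T1 rotate counter-clockwise with cos θ = -7/25, sin θ = 24/25: (-5, 1) → (11/25, -127/25); (5, 0) → (-7/5, 24/5); (4, -1) → (-4/25, 103/25)
T2 translate by (5, -6): (11/25, -127/25) → (136/25, -277/25); (-7/5, 24/5) → (18/5, -6/5); (-4/25, 103/25) → (121/25, -47/25)
T3 rotate counter-clockwise with cos θ = -3/5, sin θ = 4/5: (136/25, -277/25) → (28/5, 11); (18/5, -6/5) → (-6/5, 18/5); (121/25, -47/25) → (-7/5, 5)
T4 scale by (-1, 1): (28/5, 11) → (-28/5, 11); (-6/5, 18/5) → (6/5, 18/5); (-7/5, 5) → (7/5, 5)

image vertices: (-28/5, 11), (6/5, 18/5), (7/5, 5)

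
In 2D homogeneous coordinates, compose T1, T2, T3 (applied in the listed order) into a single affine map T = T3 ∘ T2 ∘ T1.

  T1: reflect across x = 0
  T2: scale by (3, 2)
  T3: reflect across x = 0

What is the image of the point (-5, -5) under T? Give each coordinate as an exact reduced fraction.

T1 reflect across x = 0: (-5, -5) → (5, -5)
T2 scale by (3, 2): (5, -5) → (15, -10)
T3 reflect across x = 0: (15, -10) → (-15, -10)

T(p) = (-15, -10)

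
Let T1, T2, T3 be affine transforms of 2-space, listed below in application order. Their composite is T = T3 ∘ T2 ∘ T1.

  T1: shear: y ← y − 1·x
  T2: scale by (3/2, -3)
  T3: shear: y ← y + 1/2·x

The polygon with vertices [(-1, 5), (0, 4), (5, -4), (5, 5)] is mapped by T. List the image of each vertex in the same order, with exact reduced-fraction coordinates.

T1 shear: y ← y − 1·x: (-1, 5) → (-1, 6); (0, 4) → (0, 4); (5, -4) → (5, -9); (5, 5) → (5, 0)
T2 scale by (3/2, -3): (-1, 6) → (-3/2, -18); (0, 4) → (0, -12); (5, -9) → (15/2, 27); (5, 0) → (15/2, 0)
T3 shear: y ← y + 1/2·x: (-3/2, -18) → (-3/2, -75/4); (0, -12) → (0, -12); (15/2, 27) → (15/2, 123/4); (15/2, 0) → (15/2, 15/4)

image vertices: (-3/2, -75/4), (0, -12), (15/2, 123/4), (15/2, 15/4)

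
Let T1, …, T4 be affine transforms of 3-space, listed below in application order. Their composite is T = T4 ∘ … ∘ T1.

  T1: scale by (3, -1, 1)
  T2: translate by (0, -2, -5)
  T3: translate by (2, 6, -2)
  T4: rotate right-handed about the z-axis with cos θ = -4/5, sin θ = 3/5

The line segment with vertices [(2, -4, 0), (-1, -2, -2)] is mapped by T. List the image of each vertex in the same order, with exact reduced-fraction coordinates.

image vertices: (-56/5, -8/5, -7), (-14/5, -27/5, -9)

T1 scale by (3, -1, 1): (2, -4, 0) → (6, 4, 0); (-1, -2, -2) → (-3, 2, -2)
T2 translate by (0, -2, -5): (6, 4, 0) → (6, 2, -5); (-3, 2, -2) → (-3, 0, -7)
T3 translate by (2, 6, -2): (6, 2, -5) → (8, 8, -7); (-3, 0, -7) → (-1, 6, -9)
T4 rotate right-handed about the z-axis with cos θ = -4/5, sin θ = 3/5: (8, 8, -7) → (-56/5, -8/5, -7); (-1, 6, -9) → (-14/5, -27/5, -9)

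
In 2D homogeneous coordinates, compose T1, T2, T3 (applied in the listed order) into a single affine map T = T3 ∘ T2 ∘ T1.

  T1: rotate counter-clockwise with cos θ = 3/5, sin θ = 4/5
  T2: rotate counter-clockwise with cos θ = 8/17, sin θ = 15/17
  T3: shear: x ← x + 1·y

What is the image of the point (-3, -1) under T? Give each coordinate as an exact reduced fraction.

T(p) = (-2/17, -39/17)

T1 rotate counter-clockwise with cos θ = 3/5, sin θ = 4/5: (-3, -1) → (-1, -3)
T2 rotate counter-clockwise with cos θ = 8/17, sin θ = 15/17: (-1, -3) → (37/17, -39/17)
T3 shear: x ← x + 1·y: (37/17, -39/17) → (-2/17, -39/17)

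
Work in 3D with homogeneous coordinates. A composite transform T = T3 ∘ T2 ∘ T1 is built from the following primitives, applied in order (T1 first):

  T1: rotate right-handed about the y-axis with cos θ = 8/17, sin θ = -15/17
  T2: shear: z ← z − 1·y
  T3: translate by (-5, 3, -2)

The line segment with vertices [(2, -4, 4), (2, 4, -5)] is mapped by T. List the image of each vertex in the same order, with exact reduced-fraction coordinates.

T1 rotate right-handed about the y-axis with cos θ = 8/17, sin θ = -15/17: (2, -4, 4) → (-44/17, -4, 62/17); (2, 4, -5) → (91/17, 4, -10/17)
T2 shear: z ← z − 1·y: (-44/17, -4, 62/17) → (-44/17, -4, 130/17); (91/17, 4, -10/17) → (91/17, 4, -78/17)
T3 translate by (-5, 3, -2): (-44/17, -4, 130/17) → (-129/17, -1, 96/17); (91/17, 4, -78/17) → (6/17, 7, -112/17)

image vertices: (-129/17, -1, 96/17), (6/17, 7, -112/17)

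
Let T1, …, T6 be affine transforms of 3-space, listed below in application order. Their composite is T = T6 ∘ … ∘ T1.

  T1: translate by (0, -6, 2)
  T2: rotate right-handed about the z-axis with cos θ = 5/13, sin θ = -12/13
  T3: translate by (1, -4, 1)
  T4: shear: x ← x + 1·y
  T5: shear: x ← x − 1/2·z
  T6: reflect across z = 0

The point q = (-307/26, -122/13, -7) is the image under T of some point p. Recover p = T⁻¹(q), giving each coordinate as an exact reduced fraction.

T1 = [1 0 0 0; 0 1 0 -6; 0 0 1 2; 0 0 0 1]
T2·T1 = [5/13 12/13 0 -72/13; -12/13 5/13 0 -30/13; 0 0 1 2; 0 0 0 1]
T3·…·T1 = [5/13 12/13 0 -59/13; -12/13 5/13 0 -82/13; 0 0 1 3; 0 0 0 1]
T4·…·T1 = [-7/13 17/13 0 -141/13; -12/13 5/13 0 -82/13; 0 0 1 3; 0 0 0 1]
T5·…·T1 = [-7/13 17/13 -1/2 -321/26; -12/13 5/13 0 -82/13; 0 0 1 3; 0 0 0 1]
T6·…·T1 = [-7/13 17/13 -1/2 -321/26; -12/13 5/13 0 -82/13; 0 0 -1 -3; 0 0 0 1]
det M = -1; M⁻¹ = [5/13 -17/13 -5/26 -53/13; 12/13 -7/13 -6/13 86/13; 0 0 -1 -3; 0 0 0 1]
M⁻¹ · (-307/26, -122/13, -7)ᵀ = (5, 4, 4)ᵀ

p = (5, 4, 4)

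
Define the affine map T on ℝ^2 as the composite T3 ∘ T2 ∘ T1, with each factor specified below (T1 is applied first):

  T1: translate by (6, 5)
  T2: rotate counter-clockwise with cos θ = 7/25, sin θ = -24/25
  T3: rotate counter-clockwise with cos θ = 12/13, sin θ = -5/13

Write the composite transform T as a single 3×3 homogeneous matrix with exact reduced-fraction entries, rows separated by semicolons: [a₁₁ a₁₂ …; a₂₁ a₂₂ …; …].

T = [-36/325 323/325 1399/325; -323/325 -36/325 -2118/325; 0 0 1]

T1 = [1 0 6; 0 1 5; 0 0 1]
T2·T1 = [7/25 24/25 162/25; -24/25 7/25 -109/25; 0 0 1]
T3·…·T1 = [-36/325 323/325 1399/325; -323/325 -36/325 -2118/325; 0 0 1]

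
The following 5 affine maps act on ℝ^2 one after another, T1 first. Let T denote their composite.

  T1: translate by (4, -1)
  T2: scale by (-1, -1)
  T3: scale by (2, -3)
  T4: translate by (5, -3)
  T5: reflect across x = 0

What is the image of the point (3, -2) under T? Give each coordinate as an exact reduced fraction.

T(p) = (9, -12)

T1 translate by (4, -1): (3, -2) → (7, -3)
T2 scale by (-1, -1): (7, -3) → (-7, 3)
T3 scale by (2, -3): (-7, 3) → (-14, -9)
T4 translate by (5, -3): (-14, -9) → (-9, -12)
T5 reflect across x = 0: (-9, -12) → (9, -12)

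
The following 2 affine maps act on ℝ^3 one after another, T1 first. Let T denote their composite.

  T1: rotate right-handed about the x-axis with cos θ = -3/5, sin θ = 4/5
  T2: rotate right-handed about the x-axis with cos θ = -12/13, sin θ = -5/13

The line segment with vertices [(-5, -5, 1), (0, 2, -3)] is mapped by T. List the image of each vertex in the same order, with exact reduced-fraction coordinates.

T1 rotate right-handed about the x-axis with cos θ = -3/5, sin θ = 4/5: (-5, -5, 1) → (-5, 11/5, -23/5); (0, 2, -3) → (0, 6/5, 17/5)
T2 rotate right-handed about the x-axis with cos θ = -12/13, sin θ = -5/13: (-5, 11/5, -23/5) → (-5, -19/5, 17/5); (0, 6/5, 17/5) → (0, 1/5, -18/5)

image vertices: (-5, -19/5, 17/5), (0, 1/5, -18/5)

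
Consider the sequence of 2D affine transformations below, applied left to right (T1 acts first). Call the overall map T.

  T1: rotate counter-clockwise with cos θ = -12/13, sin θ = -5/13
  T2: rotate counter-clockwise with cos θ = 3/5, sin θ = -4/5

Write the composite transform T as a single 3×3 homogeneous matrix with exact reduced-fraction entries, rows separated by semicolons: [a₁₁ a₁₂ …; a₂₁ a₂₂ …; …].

T1 = [-12/13 5/13 0; -5/13 -12/13 0; 0 0 1]
T2·T1 = [-56/65 -33/65 0; 33/65 -56/65 0; 0 0 1]

T = [-56/65 -33/65 0; 33/65 -56/65 0; 0 0 1]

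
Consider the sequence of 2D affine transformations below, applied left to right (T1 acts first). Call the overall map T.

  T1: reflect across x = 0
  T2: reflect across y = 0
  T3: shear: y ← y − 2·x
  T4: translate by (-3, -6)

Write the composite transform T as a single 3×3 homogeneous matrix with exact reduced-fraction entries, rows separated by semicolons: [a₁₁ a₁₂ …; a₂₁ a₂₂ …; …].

T = [-1 0 -3; 2 -1 -6; 0 0 1]

T1 = [-1 0 0; 0 1 0; 0 0 1]
T2·T1 = [-1 0 0; 0 -1 0; 0 0 1]
T3·…·T1 = [-1 0 0; 2 -1 0; 0 0 1]
T4·…·T1 = [-1 0 -3; 2 -1 -6; 0 0 1]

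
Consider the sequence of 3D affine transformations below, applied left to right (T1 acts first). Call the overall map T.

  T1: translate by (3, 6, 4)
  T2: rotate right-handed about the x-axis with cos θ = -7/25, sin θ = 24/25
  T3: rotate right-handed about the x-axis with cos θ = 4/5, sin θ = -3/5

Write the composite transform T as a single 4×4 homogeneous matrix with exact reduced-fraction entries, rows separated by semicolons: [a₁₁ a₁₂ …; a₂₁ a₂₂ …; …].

T = [1 0 0 3; 0 44/125 -117/125 -204/125; 0 117/125 44/125 878/125; 0 0 0 1]

T1 = [1 0 0 3; 0 1 0 6; 0 0 1 4; 0 0 0 1]
T2·T1 = [1 0 0 3; 0 -7/25 -24/25 -138/25; 0 24/25 -7/25 116/25; 0 0 0 1]
T3·…·T1 = [1 0 0 3; 0 44/125 -117/125 -204/125; 0 117/125 44/125 878/125; 0 0 0 1]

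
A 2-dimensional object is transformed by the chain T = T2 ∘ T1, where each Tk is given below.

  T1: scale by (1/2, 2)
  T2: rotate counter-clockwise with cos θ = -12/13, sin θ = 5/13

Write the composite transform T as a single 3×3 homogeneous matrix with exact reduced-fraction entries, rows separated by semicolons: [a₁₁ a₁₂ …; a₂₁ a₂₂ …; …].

T = [-6/13 -10/13 0; 5/26 -24/13 0; 0 0 1]

T1 = [1/2 0 0; 0 2 0; 0 0 1]
T2·T1 = [-6/13 -10/13 0; 5/26 -24/13 0; 0 0 1]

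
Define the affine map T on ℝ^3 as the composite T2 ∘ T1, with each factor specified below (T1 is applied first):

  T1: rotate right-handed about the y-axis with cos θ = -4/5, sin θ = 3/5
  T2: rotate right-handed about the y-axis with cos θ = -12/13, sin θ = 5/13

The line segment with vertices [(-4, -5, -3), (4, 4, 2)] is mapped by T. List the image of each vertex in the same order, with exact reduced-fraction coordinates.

image vertices: (36/65, -5, -323/65), (4/13, 4, 58/13)

T1 rotate right-handed about the y-axis with cos θ = -4/5, sin θ = 3/5: (-4, -5, -3) → (7/5, -5, 24/5); (4, 4, 2) → (-2, 4, -4)
T2 rotate right-handed about the y-axis with cos θ = -12/13, sin θ = 5/13: (7/5, -5, 24/5) → (36/65, -5, -323/65); (-2, 4, -4) → (4/13, 4, 58/13)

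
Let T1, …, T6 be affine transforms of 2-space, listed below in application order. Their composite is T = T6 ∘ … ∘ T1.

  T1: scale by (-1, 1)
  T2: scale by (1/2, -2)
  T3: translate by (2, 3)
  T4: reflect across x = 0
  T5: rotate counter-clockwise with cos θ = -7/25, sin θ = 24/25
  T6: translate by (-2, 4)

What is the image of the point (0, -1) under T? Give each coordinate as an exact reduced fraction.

T1 scale by (-1, 1): (0, -1) → (0, -1)
T2 scale by (1/2, -2): (0, -1) → (0, 2)
T3 translate by (2, 3): (0, 2) → (2, 5)
T4 reflect across x = 0: (2, 5) → (-2, 5)
T5 rotate counter-clockwise with cos θ = -7/25, sin θ = 24/25: (-2, 5) → (-106/25, -83/25)
T6 translate by (-2, 4): (-106/25, -83/25) → (-156/25, 17/25)

T(p) = (-156/25, 17/25)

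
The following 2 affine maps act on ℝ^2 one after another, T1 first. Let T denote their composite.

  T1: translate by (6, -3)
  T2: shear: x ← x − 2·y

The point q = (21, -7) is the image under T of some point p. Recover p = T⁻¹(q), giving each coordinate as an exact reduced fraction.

p = (1, -4)

T1 = [1 0 6; 0 1 -3; 0 0 1]
T2·T1 = [1 -2 12; 0 1 -3; 0 0 1]
det M = 1; M⁻¹ = [1 2 -6; 0 1 3; 0 0 1]
M⁻¹ · (21, -7)ᵀ = (1, -4)ᵀ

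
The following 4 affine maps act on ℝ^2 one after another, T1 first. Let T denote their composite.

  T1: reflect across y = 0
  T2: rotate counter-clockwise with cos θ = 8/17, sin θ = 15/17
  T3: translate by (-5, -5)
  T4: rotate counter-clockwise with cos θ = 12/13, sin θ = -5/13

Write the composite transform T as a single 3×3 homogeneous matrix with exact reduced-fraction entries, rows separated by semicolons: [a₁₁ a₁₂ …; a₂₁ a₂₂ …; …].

T = [171/221 140/221 -85/13; 140/221 -171/221 -35/13; 0 0 1]

T1 = [1 0 0; 0 -1 0; 0 0 1]
T2·T1 = [8/17 15/17 0; 15/17 -8/17 0; 0 0 1]
T3·…·T1 = [8/17 15/17 -5; 15/17 -8/17 -5; 0 0 1]
T4·…·T1 = [171/221 140/221 -85/13; 140/221 -171/221 -35/13; 0 0 1]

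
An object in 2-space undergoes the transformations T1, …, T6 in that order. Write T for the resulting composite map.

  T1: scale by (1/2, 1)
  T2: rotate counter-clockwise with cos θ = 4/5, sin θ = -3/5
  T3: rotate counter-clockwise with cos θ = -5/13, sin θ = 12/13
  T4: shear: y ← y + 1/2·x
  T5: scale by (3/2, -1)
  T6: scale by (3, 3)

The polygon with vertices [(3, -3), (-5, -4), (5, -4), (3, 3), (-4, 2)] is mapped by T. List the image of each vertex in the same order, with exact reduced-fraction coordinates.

T1 scale by (1/2, 1): (3, -3) → (3/2, -3); (-5, -4) → (-5/2, -4); (5, -4) → (5/2, -4); (3, 3) → (3/2, 3); (-4, 2) → (-2, 2)
T2 rotate counter-clockwise with cos θ = 4/5, sin θ = -3/5: (3/2, -3) → (-3/5, -33/10); (-5/2, -4) → (-22/5, -17/10); (5/2, -4) → (-2/5, -47/10); (3/2, 3) → (3, 3/2); (-2, 2) → (-2/5, 14/5)
T3 rotate counter-clockwise with cos θ = -5/13, sin θ = 12/13: (-3/5, -33/10) → (213/65, 93/130); (-22/5, -17/10) → (212/65, -443/130); (-2/5, -47/10) → (292/65, 187/130); (3, 3/2) → (-33/13, 57/26); (-2/5, 14/5) → (-158/65, -94/65)
T4 shear: y ← y + 1/2·x: (213/65, 93/130) → (213/65, 153/65); (212/65, -443/130) → (212/65, -231/130); (292/65, 187/130) → (292/65, 479/130); (-33/13, 57/26) → (-33/13, 12/13); (-158/65, -94/65) → (-158/65, -173/65)
T5 scale by (3/2, -1): (213/65, 153/65) → (639/130, -153/65); (212/65, -231/130) → (318/65, 231/130); (292/65, 479/130) → (438/65, -479/130); (-33/13, 12/13) → (-99/26, -12/13); (-158/65, -173/65) → (-237/65, 173/65)
T6 scale by (3, 3): (639/130, -153/65) → (1917/130, -459/65); (318/65, 231/130) → (954/65, 693/130); (438/65, -479/130) → (1314/65, -1437/130); (-99/26, -12/13) → (-297/26, -36/13); (-237/65, 173/65) → (-711/65, 519/65)

image vertices: (1917/130, -459/65), (954/65, 693/130), (1314/65, -1437/130), (-297/26, -36/13), (-711/65, 519/65)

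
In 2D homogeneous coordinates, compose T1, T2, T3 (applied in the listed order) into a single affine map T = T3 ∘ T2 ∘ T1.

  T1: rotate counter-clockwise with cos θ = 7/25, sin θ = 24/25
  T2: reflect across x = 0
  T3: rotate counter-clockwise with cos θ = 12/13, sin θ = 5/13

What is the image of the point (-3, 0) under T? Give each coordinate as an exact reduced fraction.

T(p) = (612/325, -759/325)

T1 rotate counter-clockwise with cos θ = 7/25, sin θ = 24/25: (-3, 0) → (-21/25, -72/25)
T2 reflect across x = 0: (-21/25, -72/25) → (21/25, -72/25)
T3 rotate counter-clockwise with cos θ = 12/13, sin θ = 5/13: (21/25, -72/25) → (612/325, -759/325)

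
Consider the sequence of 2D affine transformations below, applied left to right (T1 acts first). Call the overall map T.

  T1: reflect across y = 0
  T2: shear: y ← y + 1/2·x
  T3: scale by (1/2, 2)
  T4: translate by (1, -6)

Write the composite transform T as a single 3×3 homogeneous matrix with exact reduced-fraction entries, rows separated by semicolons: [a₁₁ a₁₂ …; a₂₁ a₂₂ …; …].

T1 = [1 0 0; 0 -1 0; 0 0 1]
T2·T1 = [1 0 0; 1/2 -1 0; 0 0 1]
T3·…·T1 = [1/2 0 0; 1 -2 0; 0 0 1]
T4·…·T1 = [1/2 0 1; 1 -2 -6; 0 0 1]

T = [1/2 0 1; 1 -2 -6; 0 0 1]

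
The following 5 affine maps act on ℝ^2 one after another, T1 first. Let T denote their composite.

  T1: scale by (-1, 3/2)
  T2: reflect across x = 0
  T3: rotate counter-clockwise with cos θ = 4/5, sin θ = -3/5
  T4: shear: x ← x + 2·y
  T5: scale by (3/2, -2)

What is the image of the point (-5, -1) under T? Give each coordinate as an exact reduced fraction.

T1 scale by (-1, 3/2): (-5, -1) → (5, -3/2)
T2 reflect across x = 0: (5, -3/2) → (-5, -3/2)
T3 rotate counter-clockwise with cos θ = 4/5, sin θ = -3/5: (-5, -3/2) → (-49/10, 9/5)
T4 shear: x ← x + 2·y: (-49/10, 9/5) → (-13/10, 9/5)
T5 scale by (3/2, -2): (-13/10, 9/5) → (-39/20, -18/5)

T(p) = (-39/20, -18/5)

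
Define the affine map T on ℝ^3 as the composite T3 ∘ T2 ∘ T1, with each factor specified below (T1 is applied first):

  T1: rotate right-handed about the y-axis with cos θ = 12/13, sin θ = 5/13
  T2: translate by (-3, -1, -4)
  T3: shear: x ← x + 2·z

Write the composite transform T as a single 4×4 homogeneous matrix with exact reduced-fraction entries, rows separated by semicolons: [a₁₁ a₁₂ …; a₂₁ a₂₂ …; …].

T1 = [12/13 0 5/13 0; 0 1 0 0; -5/13 0 12/13 0; 0 0 0 1]
T2·T1 = [12/13 0 5/13 -3; 0 1 0 -1; -5/13 0 12/13 -4; 0 0 0 1]
T3·…·T1 = [2/13 0 29/13 -11; 0 1 0 -1; -5/13 0 12/13 -4; 0 0 0 1]

T = [2/13 0 29/13 -11; 0 1 0 -1; -5/13 0 12/13 -4; 0 0 0 1]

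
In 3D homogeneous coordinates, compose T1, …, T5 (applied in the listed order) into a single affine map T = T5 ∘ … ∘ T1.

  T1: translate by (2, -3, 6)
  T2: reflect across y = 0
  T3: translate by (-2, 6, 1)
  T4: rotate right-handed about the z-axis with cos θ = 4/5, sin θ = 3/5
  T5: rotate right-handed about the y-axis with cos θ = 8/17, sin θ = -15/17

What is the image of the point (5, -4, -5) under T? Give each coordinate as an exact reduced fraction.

T1 translate by (2, -3, 6): (5, -4, -5) → (7, -7, 1)
T2 reflect across y = 0: (7, -7, 1) → (7, 7, 1)
T3 translate by (-2, 6, 1): (7, 7, 1) → (5, 13, 2)
T4 rotate right-handed about the z-axis with cos θ = 4/5, sin θ = 3/5: (5, 13, 2) → (-19/5, 67/5, 2)
T5 rotate right-handed about the y-axis with cos θ = 8/17, sin θ = -15/17: (-19/5, 67/5, 2) → (-302/85, 67/5, -41/17)

T(p) = (-302/85, 67/5, -41/17)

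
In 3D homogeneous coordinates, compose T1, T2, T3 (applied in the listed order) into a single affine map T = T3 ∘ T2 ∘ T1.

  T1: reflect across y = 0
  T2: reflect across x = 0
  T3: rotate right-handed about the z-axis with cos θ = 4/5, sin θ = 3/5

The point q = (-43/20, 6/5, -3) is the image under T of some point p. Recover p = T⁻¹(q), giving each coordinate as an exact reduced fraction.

p = (1, -9/4, -3)

T1 = [1 0 0 0; 0 -1 0 0; 0 0 1 0; 0 0 0 1]
T2·T1 = [-1 0 0 0; 0 -1 0 0; 0 0 1 0; 0 0 0 1]
T3·…·T1 = [-4/5 3/5 0 0; -3/5 -4/5 0 0; 0 0 1 0; 0 0 0 1]
det M = 1; M⁻¹ = [-4/5 -3/5 0 0; 3/5 -4/5 0 0; 0 0 1 0; 0 0 0 1]
M⁻¹ · (-43/20, 6/5, -3)ᵀ = (1, -9/4, -3)ᵀ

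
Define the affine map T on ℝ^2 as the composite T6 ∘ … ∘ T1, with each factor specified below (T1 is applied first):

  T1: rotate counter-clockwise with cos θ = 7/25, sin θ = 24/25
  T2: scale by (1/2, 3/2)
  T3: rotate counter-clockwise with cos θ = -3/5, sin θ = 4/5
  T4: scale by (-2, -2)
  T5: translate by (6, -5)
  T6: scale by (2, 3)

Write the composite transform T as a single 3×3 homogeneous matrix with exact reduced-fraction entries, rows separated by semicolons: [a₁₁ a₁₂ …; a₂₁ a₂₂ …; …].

T = [618/125 24/125 12; 564/125 477/125 -15; 0 0 1]

T1 = [7/25 -24/25 0; 24/25 7/25 0; 0 0 1]
T2·T1 = [7/50 -12/25 0; 36/25 21/50 0; 0 0 1]
T3·…·T1 = [-309/250 -6/125 0; -94/125 -159/250 0; 0 0 1]
T4·…·T1 = [309/125 12/125 0; 188/125 159/125 0; 0 0 1]
T5·…·T1 = [309/125 12/125 6; 188/125 159/125 -5; 0 0 1]
T6·…·T1 = [618/125 24/125 12; 564/125 477/125 -15; 0 0 1]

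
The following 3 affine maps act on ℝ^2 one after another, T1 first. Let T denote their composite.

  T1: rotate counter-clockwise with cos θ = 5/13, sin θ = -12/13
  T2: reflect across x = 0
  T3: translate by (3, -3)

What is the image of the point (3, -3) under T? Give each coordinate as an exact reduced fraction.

T(p) = (60/13, -90/13)

T1 rotate counter-clockwise with cos θ = 5/13, sin θ = -12/13: (3, -3) → (-21/13, -51/13)
T2 reflect across x = 0: (-21/13, -51/13) → (21/13, -51/13)
T3 translate by (3, -3): (21/13, -51/13) → (60/13, -90/13)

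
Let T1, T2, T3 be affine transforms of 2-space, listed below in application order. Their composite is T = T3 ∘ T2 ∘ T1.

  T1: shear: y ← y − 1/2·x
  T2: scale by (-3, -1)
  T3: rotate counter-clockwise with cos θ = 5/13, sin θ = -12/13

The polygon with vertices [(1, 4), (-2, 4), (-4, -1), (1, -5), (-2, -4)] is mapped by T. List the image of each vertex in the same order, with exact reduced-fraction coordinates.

image vertices: (-57/13, 37/26), (-30/13, -97/13), (48/13, -149/13), (51/13, 127/26), (66/13, -57/13)

T1 shear: y ← y − 1/2·x: (1, 4) → (1, 7/2); (-2, 4) → (-2, 5); (-4, -1) → (-4, 1); (1, -5) → (1, -11/2); (-2, -4) → (-2, -3)
T2 scale by (-3, -1): (1, 7/2) → (-3, -7/2); (-2, 5) → (6, -5); (-4, 1) → (12, -1); (1, -11/2) → (-3, 11/2); (-2, -3) → (6, 3)
T3 rotate counter-clockwise with cos θ = 5/13, sin θ = -12/13: (-3, -7/2) → (-57/13, 37/26); (6, -5) → (-30/13, -97/13); (12, -1) → (48/13, -149/13); (-3, 11/2) → (51/13, 127/26); (6, 3) → (66/13, -57/13)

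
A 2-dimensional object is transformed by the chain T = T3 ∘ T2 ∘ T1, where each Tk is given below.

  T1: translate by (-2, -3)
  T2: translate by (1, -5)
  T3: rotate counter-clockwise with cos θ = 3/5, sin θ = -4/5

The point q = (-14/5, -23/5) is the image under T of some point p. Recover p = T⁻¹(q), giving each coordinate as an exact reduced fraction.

p = (3, 3)

T1 = [1 0 -2; 0 1 -3; 0 0 1]
T2·T1 = [1 0 -1; 0 1 -8; 0 0 1]
T3·…·T1 = [3/5 4/5 -7; -4/5 3/5 -4; 0 0 1]
det M = 1; M⁻¹ = [3/5 -4/5 1; 4/5 3/5 8; 0 0 1]
M⁻¹ · (-14/5, -23/5)ᵀ = (3, 3)ᵀ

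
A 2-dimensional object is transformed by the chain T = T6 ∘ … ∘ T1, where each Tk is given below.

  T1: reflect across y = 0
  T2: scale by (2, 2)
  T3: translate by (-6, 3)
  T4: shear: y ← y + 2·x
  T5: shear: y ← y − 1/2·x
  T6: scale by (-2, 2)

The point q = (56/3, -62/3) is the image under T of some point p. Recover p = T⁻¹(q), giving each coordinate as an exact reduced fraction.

p = (-5/3, -1/3)

T1 = [1 0 0; 0 -1 0; 0 0 1]
T2·T1 = [2 0 0; 0 -2 0; 0 0 1]
T3·…·T1 = [2 0 -6; 0 -2 3; 0 0 1]
T4·…·T1 = [2 0 -6; 4 -2 -9; 0 0 1]
T5·…·T1 = [2 0 -6; 3 -2 -6; 0 0 1]
T6·…·T1 = [-4 0 12; 6 -4 -12; 0 0 1]
det M = 16; M⁻¹ = [-1/4 0 3; -3/8 -1/4 3/2; 0 0 1]
M⁻¹ · (56/3, -62/3)ᵀ = (-5/3, -1/3)ᵀ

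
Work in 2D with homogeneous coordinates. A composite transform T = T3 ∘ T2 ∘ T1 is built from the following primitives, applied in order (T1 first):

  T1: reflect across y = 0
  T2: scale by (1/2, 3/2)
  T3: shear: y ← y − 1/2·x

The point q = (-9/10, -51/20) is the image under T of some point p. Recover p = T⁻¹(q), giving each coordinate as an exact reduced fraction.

T1 = [1 0 0; 0 -1 0; 0 0 1]
T2·T1 = [1/2 0 0; 0 -3/2 0; 0 0 1]
T3·…·T1 = [1/2 0 0; -1/4 -3/2 0; 0 0 1]
det M = -3/4; M⁻¹ = [2 0 0; -1/3 -2/3 0; 0 0 1]
M⁻¹ · (-9/10, -51/20)ᵀ = (-9/5, 2)ᵀ

p = (-9/5, 2)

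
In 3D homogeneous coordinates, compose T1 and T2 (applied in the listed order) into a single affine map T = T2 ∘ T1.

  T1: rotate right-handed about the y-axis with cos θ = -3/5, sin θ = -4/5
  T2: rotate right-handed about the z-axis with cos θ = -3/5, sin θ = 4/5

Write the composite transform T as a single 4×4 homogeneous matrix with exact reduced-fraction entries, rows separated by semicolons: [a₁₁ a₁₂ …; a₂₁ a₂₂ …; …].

T = [9/25 -4/5 12/25 0; -12/25 -3/5 -16/25 0; 4/5 0 -3/5 0; 0 0 0 1]

T1 = [-3/5 0 -4/5 0; 0 1 0 0; 4/5 0 -3/5 0; 0 0 0 1]
T2·T1 = [9/25 -4/5 12/25 0; -12/25 -3/5 -16/25 0; 4/5 0 -3/5 0; 0 0 0 1]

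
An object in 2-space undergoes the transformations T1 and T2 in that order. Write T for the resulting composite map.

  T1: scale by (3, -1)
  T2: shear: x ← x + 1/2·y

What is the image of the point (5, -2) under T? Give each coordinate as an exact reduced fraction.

T(p) = (16, 2)

T1 scale by (3, -1): (5, -2) → (15, 2)
T2 shear: x ← x + 1/2·y: (15, 2) → (16, 2)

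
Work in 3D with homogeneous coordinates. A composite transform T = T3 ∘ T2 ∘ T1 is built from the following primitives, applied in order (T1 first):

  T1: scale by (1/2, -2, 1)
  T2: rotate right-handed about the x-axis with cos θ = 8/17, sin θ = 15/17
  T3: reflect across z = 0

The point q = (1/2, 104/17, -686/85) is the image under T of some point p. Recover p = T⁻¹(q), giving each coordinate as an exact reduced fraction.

p = (1, -5, -8/5)

T1 = [1/2 0 0 0; 0 -2 0 0; 0 0 1 0; 0 0 0 1]
T2·T1 = [1/2 0 0 0; 0 -16/17 -15/17 0; 0 -30/17 8/17 0; 0 0 0 1]
T3·…·T1 = [1/2 0 0 0; 0 -16/17 -15/17 0; 0 30/17 -8/17 0; 0 0 0 1]
det M = 1; M⁻¹ = [2 0 0 0; 0 -4/17 15/34 0; 0 -15/17 -8/17 0; 0 0 0 1]
M⁻¹ · (1/2, 104/17, -686/85)ᵀ = (1, -5, -8/5)ᵀ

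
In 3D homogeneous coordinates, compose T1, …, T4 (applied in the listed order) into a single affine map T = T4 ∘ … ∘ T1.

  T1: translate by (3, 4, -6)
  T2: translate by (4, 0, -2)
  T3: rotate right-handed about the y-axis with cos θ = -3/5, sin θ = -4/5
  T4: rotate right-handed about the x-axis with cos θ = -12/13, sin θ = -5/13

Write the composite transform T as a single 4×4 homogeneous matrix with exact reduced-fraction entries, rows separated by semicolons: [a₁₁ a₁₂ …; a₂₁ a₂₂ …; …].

T = [-3/5 0 -4/5 11/5; 4/13 -12/13 -3/13 4/13; -48/65 -5/13 36/65 -724/65; 0 0 0 1]

T1 = [1 0 0 3; 0 1 0 4; 0 0 1 -6; 0 0 0 1]
T2·T1 = [1 0 0 7; 0 1 0 4; 0 0 1 -8; 0 0 0 1]
T3·…·T1 = [-3/5 0 -4/5 11/5; 0 1 0 4; 4/5 0 -3/5 52/5; 0 0 0 1]
T4·…·T1 = [-3/5 0 -4/5 11/5; 4/13 -12/13 -3/13 4/13; -48/65 -5/13 36/65 -724/65; 0 0 0 1]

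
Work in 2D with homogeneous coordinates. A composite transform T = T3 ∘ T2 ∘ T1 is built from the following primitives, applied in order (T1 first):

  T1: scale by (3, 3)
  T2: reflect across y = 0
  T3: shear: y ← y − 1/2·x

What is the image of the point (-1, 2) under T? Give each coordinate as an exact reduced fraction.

T1 scale by (3, 3): (-1, 2) → (-3, 6)
T2 reflect across y = 0: (-3, 6) → (-3, -6)
T3 shear: y ← y − 1/2·x: (-3, -6) → (-3, -9/2)

T(p) = (-3, -9/2)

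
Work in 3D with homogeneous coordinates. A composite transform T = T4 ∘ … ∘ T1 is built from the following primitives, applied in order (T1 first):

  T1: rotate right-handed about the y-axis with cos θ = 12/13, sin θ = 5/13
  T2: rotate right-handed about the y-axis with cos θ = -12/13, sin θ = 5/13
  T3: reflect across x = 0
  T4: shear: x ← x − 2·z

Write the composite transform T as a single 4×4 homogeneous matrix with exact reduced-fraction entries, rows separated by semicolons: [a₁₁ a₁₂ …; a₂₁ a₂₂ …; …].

T1 = [12/13 0 5/13 0; 0 1 0 0; -5/13 0 12/13 0; 0 0 0 1]
T2·T1 = [-1 0 0 0; 0 1 0 0; 0 0 -1 0; 0 0 0 1]
T3·…·T1 = [1 0 0 0; 0 1 0 0; 0 0 -1 0; 0 0 0 1]
T4·…·T1 = [1 0 2 0; 0 1 0 0; 0 0 -1 0; 0 0 0 1]

T = [1 0 2 0; 0 1 0 0; 0 0 -1 0; 0 0 0 1]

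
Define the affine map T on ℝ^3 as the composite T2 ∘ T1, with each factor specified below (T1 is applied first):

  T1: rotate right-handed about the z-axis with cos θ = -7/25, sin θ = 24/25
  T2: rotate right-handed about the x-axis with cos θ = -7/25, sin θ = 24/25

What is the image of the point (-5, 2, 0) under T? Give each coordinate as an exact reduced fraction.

T(p) = (-13/25, 938/625, -3216/625)

T1 rotate right-handed about the z-axis with cos θ = -7/25, sin θ = 24/25: (-5, 2, 0) → (-13/25, -134/25, 0)
T2 rotate right-handed about the x-axis with cos θ = -7/25, sin θ = 24/25: (-13/25, -134/25, 0) → (-13/25, 938/625, -3216/625)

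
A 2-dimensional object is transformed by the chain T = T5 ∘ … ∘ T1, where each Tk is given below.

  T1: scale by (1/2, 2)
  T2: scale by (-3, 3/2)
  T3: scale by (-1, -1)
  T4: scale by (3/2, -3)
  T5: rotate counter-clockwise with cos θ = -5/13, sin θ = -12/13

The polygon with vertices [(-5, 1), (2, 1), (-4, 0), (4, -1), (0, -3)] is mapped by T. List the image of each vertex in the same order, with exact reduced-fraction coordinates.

image vertices: (657/52, 90/13), (171/26, -99/13), (45/13, 108/13), (-153/13, -63/13), (-324/13, 135/13)

T1 scale by (1/2, 2): (-5, 1) → (-5/2, 2); (2, 1) → (1, 2); (-4, 0) → (-2, 0); (4, -1) → (2, -2); (0, -3) → (0, -6)
T2 scale by (-3, 3/2): (-5/2, 2) → (15/2, 3); (1, 2) → (-3, 3); (-2, 0) → (6, 0); (2, -2) → (-6, -3); (0, -6) → (0, -9)
T3 scale by (-1, -1): (15/2, 3) → (-15/2, -3); (-3, 3) → (3, -3); (6, 0) → (-6, 0); (-6, -3) → (6, 3); (0, -9) → (0, 9)
T4 scale by (3/2, -3): (-15/2, -3) → (-45/4, 9); (3, -3) → (9/2, 9); (-6, 0) → (-9, 0); (6, 3) → (9, -9); (0, 9) → (0, -27)
T5 rotate counter-clockwise with cos θ = -5/13, sin θ = -12/13: (-45/4, 9) → (657/52, 90/13); (9/2, 9) → (171/26, -99/13); (-9, 0) → (45/13, 108/13); (9, -9) → (-153/13, -63/13); (0, -27) → (-324/13, 135/13)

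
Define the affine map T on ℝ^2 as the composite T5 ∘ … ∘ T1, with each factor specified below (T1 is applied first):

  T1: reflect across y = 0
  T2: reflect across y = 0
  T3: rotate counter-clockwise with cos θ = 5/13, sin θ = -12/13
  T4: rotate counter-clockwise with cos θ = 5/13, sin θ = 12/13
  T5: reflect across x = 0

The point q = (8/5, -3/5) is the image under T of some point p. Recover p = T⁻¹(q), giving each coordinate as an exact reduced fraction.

T1 = [1 0 0; 0 -1 0; 0 0 1]
T2·T1 = [1 0 0; 0 1 0; 0 0 1]
T3·…·T1 = [5/13 12/13 0; -12/13 5/13 0; 0 0 1]
T4·…·T1 = [1 0 0; 0 1 0; 0 0 1]
T5·…·T1 = [-1 0 0; 0 1 0; 0 0 1]
det M = -1; M⁻¹ = [-1 0 0; 0 1 0; 0 0 1]
M⁻¹ · (8/5, -3/5)ᵀ = (-8/5, -3/5)ᵀ

p = (-8/5, -3/5)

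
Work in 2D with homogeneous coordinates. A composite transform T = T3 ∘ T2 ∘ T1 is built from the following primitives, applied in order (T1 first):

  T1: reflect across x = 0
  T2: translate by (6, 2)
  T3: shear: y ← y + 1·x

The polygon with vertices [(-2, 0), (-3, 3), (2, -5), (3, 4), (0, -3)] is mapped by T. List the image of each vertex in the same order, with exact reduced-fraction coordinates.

T1 reflect across x = 0: (-2, 0) → (2, 0); (-3, 3) → (3, 3); (2, -5) → (-2, -5); (3, 4) → (-3, 4); (0, -3) → (0, -3)
T2 translate by (6, 2): (2, 0) → (8, 2); (3, 3) → (9, 5); (-2, -5) → (4, -3); (-3, 4) → (3, 6); (0, -3) → (6, -1)
T3 shear: y ← y + 1·x: (8, 2) → (8, 10); (9, 5) → (9, 14); (4, -3) → (4, 1); (3, 6) → (3, 9); (6, -1) → (6, 5)

image vertices: (8, 10), (9, 14), (4, 1), (3, 9), (6, 5)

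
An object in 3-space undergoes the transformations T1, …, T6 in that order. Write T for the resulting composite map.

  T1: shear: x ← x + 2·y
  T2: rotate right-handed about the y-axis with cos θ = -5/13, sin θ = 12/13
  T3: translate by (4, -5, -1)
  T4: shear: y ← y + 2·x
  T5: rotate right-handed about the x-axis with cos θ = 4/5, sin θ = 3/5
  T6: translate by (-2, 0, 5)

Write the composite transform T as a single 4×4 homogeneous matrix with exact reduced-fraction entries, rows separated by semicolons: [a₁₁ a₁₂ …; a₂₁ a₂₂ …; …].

T = [-5/13 -10/13 12/13 2; -4/65 44/65 111/65 3; -6/5 -9/5 4/5 6; 0 0 0 1]

T1 = [1 2 0 0; 0 1 0 0; 0 0 1 0; 0 0 0 1]
T2·T1 = [-5/13 -10/13 12/13 0; 0 1 0 0; -12/13 -24/13 -5/13 0; 0 0 0 1]
T3·…·T1 = [-5/13 -10/13 12/13 4; 0 1 0 -5; -12/13 -24/13 -5/13 -1; 0 0 0 1]
T4·…·T1 = [-5/13 -10/13 12/13 4; -10/13 -7/13 24/13 3; -12/13 -24/13 -5/13 -1; 0 0 0 1]
T5·…·T1 = [-5/13 -10/13 12/13 4; -4/65 44/65 111/65 3; -6/5 -9/5 4/5 1; 0 0 0 1]
T6·…·T1 = [-5/13 -10/13 12/13 2; -4/65 44/65 111/65 3; -6/5 -9/5 4/5 6; 0 0 0 1]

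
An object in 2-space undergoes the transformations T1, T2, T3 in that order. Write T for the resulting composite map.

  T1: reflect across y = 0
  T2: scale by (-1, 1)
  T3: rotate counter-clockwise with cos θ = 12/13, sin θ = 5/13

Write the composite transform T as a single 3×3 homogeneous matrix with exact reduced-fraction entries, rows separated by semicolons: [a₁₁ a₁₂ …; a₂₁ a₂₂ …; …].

T = [-12/13 5/13 0; -5/13 -12/13 0; 0 0 1]

T1 = [1 0 0; 0 -1 0; 0 0 1]
T2·T1 = [-1 0 0; 0 -1 0; 0 0 1]
T3·…·T1 = [-12/13 5/13 0; -5/13 -12/13 0; 0 0 1]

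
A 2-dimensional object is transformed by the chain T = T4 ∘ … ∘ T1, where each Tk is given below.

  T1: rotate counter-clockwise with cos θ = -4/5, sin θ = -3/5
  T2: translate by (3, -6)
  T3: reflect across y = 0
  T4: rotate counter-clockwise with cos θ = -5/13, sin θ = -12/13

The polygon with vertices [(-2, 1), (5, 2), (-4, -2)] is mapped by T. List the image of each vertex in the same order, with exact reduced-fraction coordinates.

T1 rotate counter-clockwise with cos θ = -4/5, sin θ = -3/5: (-2, 1) → (11/5, 2/5); (5, 2) → (-14/5, -23/5); (-4, -2) → (2, 4)
T2 translate by (3, -6): (11/5, 2/5) → (26/5, -28/5); (-14/5, -23/5) → (1/5, -53/5); (2, 4) → (5, -2)
T3 reflect across y = 0: (26/5, -28/5) → (26/5, 28/5); (1/5, -53/5) → (1/5, 53/5); (5, -2) → (5, 2)
T4 rotate counter-clockwise with cos θ = -5/13, sin θ = -12/13: (26/5, 28/5) → (206/65, -452/65); (1/5, 53/5) → (631/65, -277/65); (5, 2) → (-1/13, -70/13)

image vertices: (206/65, -452/65), (631/65, -277/65), (-1/13, -70/13)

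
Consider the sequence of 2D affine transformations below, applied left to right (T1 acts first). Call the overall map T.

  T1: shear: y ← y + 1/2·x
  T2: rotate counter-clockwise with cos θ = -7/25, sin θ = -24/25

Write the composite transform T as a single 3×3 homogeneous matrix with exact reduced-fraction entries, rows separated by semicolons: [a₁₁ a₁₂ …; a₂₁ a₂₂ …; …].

T = [1/5 24/25 0; -11/10 -7/25 0; 0 0 1]

T1 = [1 0 0; 1/2 1 0; 0 0 1]
T2·T1 = [1/5 24/25 0; -11/10 -7/25 0; 0 0 1]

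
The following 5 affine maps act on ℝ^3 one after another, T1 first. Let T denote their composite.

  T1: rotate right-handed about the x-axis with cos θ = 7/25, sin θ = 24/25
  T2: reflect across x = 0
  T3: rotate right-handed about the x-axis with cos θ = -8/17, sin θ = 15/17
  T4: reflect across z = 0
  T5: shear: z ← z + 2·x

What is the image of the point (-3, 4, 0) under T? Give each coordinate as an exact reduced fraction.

T1 rotate right-handed about the x-axis with cos θ = 7/25, sin θ = 24/25: (-3, 4, 0) → (-3, 28/25, 96/25)
T2 reflect across x = 0: (-3, 28/25, 96/25) → (3, 28/25, 96/25)
T3 rotate right-handed about the x-axis with cos θ = -8/17, sin θ = 15/17: (3, 28/25, 96/25) → (3, -1664/425, -348/425)
T4 reflect across z = 0: (3, -1664/425, -348/425) → (3, -1664/425, 348/425)
T5 shear: z ← z + 2·x: (3, -1664/425, 348/425) → (3, -1664/425, 2898/425)

T(p) = (3, -1664/425, 2898/425)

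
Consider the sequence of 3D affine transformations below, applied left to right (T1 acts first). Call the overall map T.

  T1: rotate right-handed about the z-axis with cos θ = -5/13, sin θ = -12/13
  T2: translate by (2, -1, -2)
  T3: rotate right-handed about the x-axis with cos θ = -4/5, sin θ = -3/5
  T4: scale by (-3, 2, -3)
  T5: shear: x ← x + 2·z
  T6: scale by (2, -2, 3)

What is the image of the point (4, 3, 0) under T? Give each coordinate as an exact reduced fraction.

T(p) = (-5244/65, -904/65, -2988/65)

T1 rotate right-handed about the z-axis with cos θ = -5/13, sin θ = -12/13: (4, 3, 0) → (16/13, -63/13, 0)
T2 translate by (2, -1, -2): (16/13, -63/13, 0) → (42/13, -76/13, -2)
T3 rotate right-handed about the x-axis with cos θ = -4/5, sin θ = -3/5: (42/13, -76/13, -2) → (42/13, 226/65, 332/65)
T4 scale by (-3, 2, -3): (42/13, 226/65, 332/65) → (-126/13, 452/65, -996/65)
T5 shear: x ← x + 2·z: (-126/13, 452/65, -996/65) → (-2622/65, 452/65, -996/65)
T6 scale by (2, -2, 3): (-2622/65, 452/65, -996/65) → (-5244/65, -904/65, -2988/65)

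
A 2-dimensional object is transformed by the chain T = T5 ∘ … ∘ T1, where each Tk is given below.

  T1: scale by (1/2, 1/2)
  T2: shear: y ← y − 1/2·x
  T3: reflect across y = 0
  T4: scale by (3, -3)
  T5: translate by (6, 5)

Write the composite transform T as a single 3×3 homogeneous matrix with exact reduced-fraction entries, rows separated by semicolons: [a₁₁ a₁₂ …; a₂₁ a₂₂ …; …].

T = [3/2 0 6; -3/4 3/2 5; 0 0 1]

T1 = [1/2 0 0; 0 1/2 0; 0 0 1]
T2·T1 = [1/2 0 0; -1/4 1/2 0; 0 0 1]
T3·…·T1 = [1/2 0 0; 1/4 -1/2 0; 0 0 1]
T4·…·T1 = [3/2 0 0; -3/4 3/2 0; 0 0 1]
T5·…·T1 = [3/2 0 6; -3/4 3/2 5; 0 0 1]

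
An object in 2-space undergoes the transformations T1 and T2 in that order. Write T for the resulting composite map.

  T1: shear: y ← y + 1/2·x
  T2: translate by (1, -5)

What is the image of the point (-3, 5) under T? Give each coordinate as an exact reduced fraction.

T(p) = (-2, -3/2)

T1 shear: y ← y + 1/2·x: (-3, 5) → (-3, 7/2)
T2 translate by (1, -5): (-3, 7/2) → (-2, -3/2)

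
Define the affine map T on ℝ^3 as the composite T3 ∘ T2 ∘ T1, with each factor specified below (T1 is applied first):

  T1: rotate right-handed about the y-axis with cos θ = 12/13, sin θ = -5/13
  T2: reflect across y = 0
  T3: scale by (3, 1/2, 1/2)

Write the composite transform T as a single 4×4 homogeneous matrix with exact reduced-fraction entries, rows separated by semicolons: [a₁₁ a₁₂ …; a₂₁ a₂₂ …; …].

T = [36/13 0 -15/13 0; 0 -1/2 0 0; 5/26 0 6/13 0; 0 0 0 1]

T1 = [12/13 0 -5/13 0; 0 1 0 0; 5/13 0 12/13 0; 0 0 0 1]
T2·T1 = [12/13 0 -5/13 0; 0 -1 0 0; 5/13 0 12/13 0; 0 0 0 1]
T3·…·T1 = [36/13 0 -15/13 0; 0 -1/2 0 0; 5/26 0 6/13 0; 0 0 0 1]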